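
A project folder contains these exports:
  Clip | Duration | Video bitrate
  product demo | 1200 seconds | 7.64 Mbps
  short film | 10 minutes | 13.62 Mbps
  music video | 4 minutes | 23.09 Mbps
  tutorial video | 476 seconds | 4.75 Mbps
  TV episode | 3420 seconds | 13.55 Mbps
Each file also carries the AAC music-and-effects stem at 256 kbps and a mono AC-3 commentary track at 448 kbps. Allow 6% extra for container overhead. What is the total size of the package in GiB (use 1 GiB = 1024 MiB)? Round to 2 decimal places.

9.34 GiB

Audio total: 256 + 448 = 704 kbps = 0.704 Mbps.
product demo: 8.344 Mbps × 1200 s × 1.06 = 10613.6 Mb
short film: 14.324 Mbps × 600 s × 1.06 = 9110.1 Mb
music video: 23.794 Mbps × 240 s × 1.06 = 6053.2 Mb
tutorial video: 5.454 Mbps × 476 s × 1.06 = 2751.9 Mb
TV episode: 14.254 Mbps × 3420 s × 1.06 = 51673.6 Mb
Total: 80202.3 Mb = 10025.3 MB.
= 9.337 GiB.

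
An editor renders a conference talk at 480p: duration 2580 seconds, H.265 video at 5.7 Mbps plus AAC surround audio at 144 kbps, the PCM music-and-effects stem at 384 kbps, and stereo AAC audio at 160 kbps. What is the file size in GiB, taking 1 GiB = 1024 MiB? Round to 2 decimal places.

Audio total: 144 + 384 + 160 = 688 kbps = 0.688 Mbps.
Total bitrate: 5.7 + 0.688 = 6.388 Mbps.
Stream data: 6.388 Mbps × 2580 s = 16481.0 Mb.
16,481 Mb = 2,060,130,000 bytes ÷ 1,073,741,824 = 1.919 GiB.

1.92 GiB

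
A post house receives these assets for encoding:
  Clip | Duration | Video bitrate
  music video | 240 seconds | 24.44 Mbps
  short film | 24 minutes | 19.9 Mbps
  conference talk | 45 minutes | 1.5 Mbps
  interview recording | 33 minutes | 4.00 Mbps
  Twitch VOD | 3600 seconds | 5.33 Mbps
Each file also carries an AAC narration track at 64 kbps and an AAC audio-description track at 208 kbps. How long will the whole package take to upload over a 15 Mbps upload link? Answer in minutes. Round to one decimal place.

76.0 minutes

Audio total: 64 + 208 = 272 kbps = 0.272 Mbps.
music video: 24.712 Mbps × 240 s = 5930.9 Mb
short film: 20.172 Mbps × 1440 s = 29047.7 Mb
conference talk: 1.772 Mbps × 2700 s = 4784.4 Mb
interview recording: 4.272 Mbps × 1980 s = 8458.6 Mb
Twitch VOD: 5.602 Mbps × 3600 s = 20167.2 Mb
Total: 68388.7 Mb = 8548.6 MB.
At 15 Mbps: 68388.7 / 15 = 4559 s ≈ 76 minutes.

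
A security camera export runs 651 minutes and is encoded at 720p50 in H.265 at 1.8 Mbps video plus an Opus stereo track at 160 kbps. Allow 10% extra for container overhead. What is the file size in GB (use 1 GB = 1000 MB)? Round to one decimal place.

10.5 GB

651 min = 39060 s
Audio: 160 kbps = 0.160 Mbps.
Total bitrate: 1.8 + 0.160 = 1.960 Mbps.
Stream data: 1.960 Mbps × 39060 s = 76557.6 Mb.
With 10% container overhead: ×1.10.
84,213 Mb ÷ 8 = 10,527 MB → 10.53 GB.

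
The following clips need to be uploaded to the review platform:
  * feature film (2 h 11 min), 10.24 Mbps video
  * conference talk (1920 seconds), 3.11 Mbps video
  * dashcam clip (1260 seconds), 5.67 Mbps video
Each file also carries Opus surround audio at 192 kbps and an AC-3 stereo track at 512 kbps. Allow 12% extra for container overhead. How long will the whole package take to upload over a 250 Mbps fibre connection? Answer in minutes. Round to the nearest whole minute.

Audio total: 192 + 512 = 704 kbps = 0.704 Mbps.
feature film: 10.944 Mbps × 7860 s × 1.12 = 96342.2 Mb
conference talk: 3.814 Mbps × 1920 s × 1.12 = 8201.6 Mb
dashcam clip: 6.374 Mbps × 1260 s × 1.12 = 8995.0 Mb
Total: 113538.8 Mb = 14192.4 MB.
At 250 Mbps: 113538.8 / 250 = 454 s ≈ 7.57 minutes.

8 minutes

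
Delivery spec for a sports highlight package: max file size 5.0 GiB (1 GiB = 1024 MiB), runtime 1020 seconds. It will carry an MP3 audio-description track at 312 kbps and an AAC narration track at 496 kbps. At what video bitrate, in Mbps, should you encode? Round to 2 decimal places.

Budget: 5.0 GiB = 42949.7 Mb.
Total bitrate budget: 42949.7 Mb / 1020 s = 42.108 Mbps.
Audio total: 312 + 496 = 808 kbps = 0.808 Mbps.
Video: 42.108 − 0.808 = 41.300 Mbps.

41.30 Mbps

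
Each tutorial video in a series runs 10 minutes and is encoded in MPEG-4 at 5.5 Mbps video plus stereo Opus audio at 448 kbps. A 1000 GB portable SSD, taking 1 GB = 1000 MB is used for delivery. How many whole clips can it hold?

2241

10 min = 600 s
Audio: 448 kbps = 0.448 Mbps.
Total bitrate: 5.948 Mbps.
Per item: 5.948 Mbps × 600 s = 3,569 Mb = 446.1 MB.
Capacity: 1000 GB = 8,000,000 Mb; 2241.65 items → 2241 complete.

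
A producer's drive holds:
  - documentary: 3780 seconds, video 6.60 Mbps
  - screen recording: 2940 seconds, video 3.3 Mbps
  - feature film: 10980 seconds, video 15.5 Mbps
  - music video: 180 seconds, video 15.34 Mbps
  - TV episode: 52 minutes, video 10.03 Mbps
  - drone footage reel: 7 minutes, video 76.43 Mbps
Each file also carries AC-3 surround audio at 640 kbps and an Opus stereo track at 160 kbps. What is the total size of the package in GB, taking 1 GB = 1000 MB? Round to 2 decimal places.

Audio total: 640 + 160 = 800 kbps = 0.800 Mbps.
documentary: 7.400 Mbps × 3780 s = 27972.0 Mb
screen recording: 4.100 Mbps × 2940 s = 12054.0 Mb
feature film: 16.300 Mbps × 10980 s = 178974.0 Mb
music video: 16.140 Mbps × 180 s = 2905.2 Mb
TV episode: 10.830 Mbps × 3120 s = 33789.6 Mb
drone footage reel: 77.230 Mbps × 420 s = 32436.6 Mb
Total: 288131.4 Mb = 36016.4 MB.
= 36.02 GB.

36.02 GB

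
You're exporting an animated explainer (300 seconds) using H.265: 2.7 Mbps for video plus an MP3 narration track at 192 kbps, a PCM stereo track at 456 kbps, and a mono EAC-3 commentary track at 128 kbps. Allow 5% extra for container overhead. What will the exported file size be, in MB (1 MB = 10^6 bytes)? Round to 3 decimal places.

136.868 MB

Audio total: 192 + 456 + 128 = 776 kbps = 0.776 Mbps.
Total bitrate: 2.7 + 0.776 = 3.476 Mbps.
Stream data: 3.476 Mbps × 300 s = 1042.8 Mb.
With 5% container overhead: ×1.05.
1,095 Mb ÷ 8 = 136.9 MB → 136.9 MB.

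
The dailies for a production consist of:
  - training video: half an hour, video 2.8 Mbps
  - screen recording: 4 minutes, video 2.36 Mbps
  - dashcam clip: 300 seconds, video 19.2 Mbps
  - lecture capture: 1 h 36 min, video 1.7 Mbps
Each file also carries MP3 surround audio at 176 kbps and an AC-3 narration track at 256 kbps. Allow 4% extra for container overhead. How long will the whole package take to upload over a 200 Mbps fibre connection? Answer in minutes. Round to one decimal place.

Audio total: 176 + 256 = 432 kbps = 0.432 Mbps.
training video: 3.232 Mbps × 1800 s × 1.04 = 6050.3 Mb
screen recording: 2.792 Mbps × 240 s × 1.04 = 696.9 Mb
dashcam clip: 19.632 Mbps × 300 s × 1.04 = 6125.2 Mb
lecture capture: 2.132 Mbps × 5760 s × 1.04 = 12771.5 Mb
Total: 25643.9 Mb = 3205.5 MB.
At 200 Mbps: 25643.9 / 200 = 128 s ≈ 2.14 minutes.

2.1 minutes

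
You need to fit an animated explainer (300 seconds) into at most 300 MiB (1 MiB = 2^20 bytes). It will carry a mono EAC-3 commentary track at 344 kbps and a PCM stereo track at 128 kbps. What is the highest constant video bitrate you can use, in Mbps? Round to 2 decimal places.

Budget: 300 MiB = 2516.6 Mb.
Total bitrate budget: 2516.6 Mb / 300 s = 8.389 Mbps.
Audio total: 344 + 128 = 472 kbps = 0.472 Mbps.
Video: 8.389 − 0.472 = 7.917 Mbps.

7.92 Mbps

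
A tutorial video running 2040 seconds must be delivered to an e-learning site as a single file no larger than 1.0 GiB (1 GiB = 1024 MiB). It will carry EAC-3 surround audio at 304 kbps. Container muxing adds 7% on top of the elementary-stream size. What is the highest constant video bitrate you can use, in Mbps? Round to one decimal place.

3.6 Mbps

Budget: 1.0 GiB = 8589.9 Mb.
Stream payload after overhead: 8589.9 / 1.07 = 8028.0 Mb.
Total bitrate budget: 8028.0 Mb / 2040 s = 3.935 Mbps.
Audio: 304 kbps = 0.304 Mbps.
Video: 3.935 − 0.304 = 3.631 Mbps.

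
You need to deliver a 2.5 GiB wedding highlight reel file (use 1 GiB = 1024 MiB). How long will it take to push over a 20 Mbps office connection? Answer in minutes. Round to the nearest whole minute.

18 minutes

File: 2.5 GiB = 21474.8 Mb.
At 20 Mbps: 21474.8 / 20 = 1073.7 s ≈ 17.9 minutes.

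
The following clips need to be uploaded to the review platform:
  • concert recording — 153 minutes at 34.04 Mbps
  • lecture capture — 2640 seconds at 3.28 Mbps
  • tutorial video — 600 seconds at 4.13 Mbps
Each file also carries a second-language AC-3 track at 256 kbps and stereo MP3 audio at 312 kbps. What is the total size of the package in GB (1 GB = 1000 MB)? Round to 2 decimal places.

41.33 GB

Audio total: 256 + 312 = 568 kbps = 0.568 Mbps.
concert recording: 34.608 Mbps × 9180 s = 317701.4 Mb
lecture capture: 3.848 Mbps × 2640 s = 10158.7 Mb
tutorial video: 4.698 Mbps × 600 s = 2818.8 Mb
Total: 330679.0 Mb = 41334.9 MB.
= 41.33 GB.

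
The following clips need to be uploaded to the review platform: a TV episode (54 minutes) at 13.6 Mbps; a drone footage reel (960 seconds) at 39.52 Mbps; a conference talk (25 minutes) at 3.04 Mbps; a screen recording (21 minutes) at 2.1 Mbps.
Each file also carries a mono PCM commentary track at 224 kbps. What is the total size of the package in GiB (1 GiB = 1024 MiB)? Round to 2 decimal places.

Audio: 224 kbps = 0.224 Mbps.
TV episode: 13.824 Mbps × 3240 s = 44789.8 Mb
drone footage reel: 39.744 Mbps × 960 s = 38154.2 Mb
conference talk: 3.264 Mbps × 1500 s = 4896.0 Mb
screen recording: 2.324 Mbps × 1260 s = 2928.2 Mb
Total: 90768.2 Mb = 11346.0 MB.
= 10.57 GiB.

10.57 GiB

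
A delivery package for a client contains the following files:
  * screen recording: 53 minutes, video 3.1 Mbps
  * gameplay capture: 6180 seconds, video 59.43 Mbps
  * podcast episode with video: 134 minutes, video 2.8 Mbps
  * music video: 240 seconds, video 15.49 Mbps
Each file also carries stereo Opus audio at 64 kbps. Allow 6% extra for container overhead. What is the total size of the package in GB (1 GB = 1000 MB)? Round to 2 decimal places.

53.60 GB

Audio: 64 kbps = 0.064 Mbps.
screen recording: 3.164 Mbps × 3180 s × 1.06 = 10665.2 Mb
gameplay capture: 59.494 Mbps × 6180 s × 1.06 = 389733.3 Mb
podcast episode with video: 2.864 Mbps × 8040 s × 1.06 = 24408.2 Mb
music video: 15.554 Mbps × 240 s × 1.06 = 3956.9 Mb
Total: 428763.6 Mb = 53595.4 MB.
= 53.60 GB.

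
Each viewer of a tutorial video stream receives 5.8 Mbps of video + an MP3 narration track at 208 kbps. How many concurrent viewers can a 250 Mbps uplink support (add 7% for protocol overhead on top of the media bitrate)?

Audio: 208 kbps = 0.208 Mbps.
Per-viewer media rate: 6.008 Mbps.
On the wire with 7% overhead: 6.429 Mbps.
250 Mbps = 250.0 Mbps; 250.0 / 6.429 = 38.89 → 38 viewers.

38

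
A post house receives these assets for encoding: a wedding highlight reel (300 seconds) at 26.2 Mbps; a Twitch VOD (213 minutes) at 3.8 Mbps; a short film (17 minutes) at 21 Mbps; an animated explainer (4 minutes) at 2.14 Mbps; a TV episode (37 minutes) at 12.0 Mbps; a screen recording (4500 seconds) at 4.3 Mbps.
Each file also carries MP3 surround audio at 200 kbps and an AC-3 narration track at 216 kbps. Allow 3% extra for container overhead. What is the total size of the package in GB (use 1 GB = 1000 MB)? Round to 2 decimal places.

17.14 GB

Audio total: 200 + 216 = 416 kbps = 0.416 Mbps.
wedding highlight reel: 26.616 Mbps × 300 s × 1.03 = 8224.3 Mb
Twitch VOD: 4.216 Mbps × 12780 s × 1.03 = 55496.9 Mb
short film: 21.416 Mbps × 1020 s × 1.03 = 22499.6 Mb
animated explainer: 2.556 Mbps × 240 s × 1.03 = 631.8 Mb
TV episode: 12.416 Mbps × 2220 s × 1.03 = 28390.4 Mb
screen recording: 4.716 Mbps × 4500 s × 1.03 = 21858.7 Mb
Total: 137101.8 Mb = 17137.7 MB.
= 17.14 GB.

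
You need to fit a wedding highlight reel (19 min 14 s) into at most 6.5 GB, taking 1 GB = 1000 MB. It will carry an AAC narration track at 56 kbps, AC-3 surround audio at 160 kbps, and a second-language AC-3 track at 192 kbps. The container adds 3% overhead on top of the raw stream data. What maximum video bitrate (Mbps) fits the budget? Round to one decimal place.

43.3 Mbps

Budget: 6.5 GB = 52000.0 Mb.
Stream payload after overhead: 52000.0 / 1.03 = 50485.4 Mb.
19 min 14 s = 1154 s
Total bitrate budget: 50485.4 Mb / 1154 s = 43.748 Mbps.
Audio total: 56 + 160 + 192 = 408 kbps = 0.408 Mbps.
Video: 43.748 − 0.408 = 43.340 Mbps.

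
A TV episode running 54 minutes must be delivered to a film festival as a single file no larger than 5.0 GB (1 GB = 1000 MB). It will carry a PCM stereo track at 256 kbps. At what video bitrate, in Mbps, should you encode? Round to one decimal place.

Budget: 5.0 GB = 40000.0 Mb.
54 min = 3240 s
Total bitrate budget: 40000.0 Mb / 3240 s = 12.346 Mbps.
Audio: 256 kbps = 0.256 Mbps.
Video: 12.346 − 0.256 = 12.090 Mbps.

12.1 Mbps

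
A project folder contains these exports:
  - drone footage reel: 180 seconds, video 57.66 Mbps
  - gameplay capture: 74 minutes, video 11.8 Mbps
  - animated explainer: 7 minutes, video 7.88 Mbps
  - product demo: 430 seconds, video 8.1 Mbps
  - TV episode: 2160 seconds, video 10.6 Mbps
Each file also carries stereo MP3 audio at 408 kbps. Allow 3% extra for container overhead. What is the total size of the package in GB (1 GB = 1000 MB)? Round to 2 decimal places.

Audio: 408 kbps = 0.408 Mbps.
drone footage reel: 58.068 Mbps × 180 s × 1.03 = 10765.8 Mb
gameplay capture: 12.208 Mbps × 4440 s × 1.03 = 55829.6 Mb
animated explainer: 8.288 Mbps × 420 s × 1.03 = 3585.4 Mb
product demo: 8.508 Mbps × 430 s × 1.03 = 3768.2 Mb
TV episode: 11.008 Mbps × 2160 s × 1.03 = 24490.6 Mb
Total: 98439.6 Mb = 12305.0 MB.
= 12.30 GB.

12.30 GB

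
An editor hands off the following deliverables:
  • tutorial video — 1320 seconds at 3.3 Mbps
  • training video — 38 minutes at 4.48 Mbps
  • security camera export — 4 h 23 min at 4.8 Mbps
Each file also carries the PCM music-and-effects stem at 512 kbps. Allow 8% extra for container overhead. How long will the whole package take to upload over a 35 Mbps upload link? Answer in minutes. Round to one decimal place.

Audio: 512 kbps = 0.512 Mbps.
tutorial video: 3.812 Mbps × 1320 s × 1.08 = 5434.4 Mb
training video: 4.992 Mbps × 2280 s × 1.08 = 12292.3 Mb
security camera export: 5.312 Mbps × 15780 s × 1.08 = 90529.2 Mb
Total: 108255.9 Mb = 13532.0 MB.
At 35 Mbps: 108255.9 / 35 = 3093 s ≈ 51.6 minutes.

51.6 minutes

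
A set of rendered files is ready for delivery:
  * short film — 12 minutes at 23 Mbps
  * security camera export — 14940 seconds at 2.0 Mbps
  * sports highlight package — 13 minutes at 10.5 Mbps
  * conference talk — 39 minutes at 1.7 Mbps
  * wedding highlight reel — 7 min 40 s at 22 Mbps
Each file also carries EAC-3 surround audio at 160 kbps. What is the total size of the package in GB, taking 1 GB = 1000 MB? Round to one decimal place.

9.0 GB

Audio: 160 kbps = 0.160 Mbps.
short film: 23.160 Mbps × 720 s = 16675.2 Mb
security camera export: 2.160 Mbps × 14940 s = 32270.4 Mb
sports highlight package: 10.660 Mbps × 780 s = 8314.8 Mb
conference talk: 1.860 Mbps × 2340 s = 4352.4 Mb
wedding highlight reel: 22.160 Mbps × 460 s = 10193.6 Mb
Total: 71806.4 Mb = 8975.8 MB.
= 8.976 GB.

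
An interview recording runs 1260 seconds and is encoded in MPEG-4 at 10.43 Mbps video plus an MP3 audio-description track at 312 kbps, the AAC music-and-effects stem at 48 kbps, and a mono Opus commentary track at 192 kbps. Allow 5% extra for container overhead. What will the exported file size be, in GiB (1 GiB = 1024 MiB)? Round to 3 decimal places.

1.691 GiB

Audio total: 312 + 48 + 192 = 552 kbps = 0.552 Mbps.
Total bitrate: 10.43 + 0.552 = 10.982 Mbps.
Stream data: 10.982 Mbps × 1260 s = 13837.3 Mb.
With 5% container overhead: ×1.05.
14,529 Mb = 1,816,148,250 bytes ÷ 1,073,741,824 = 1.691 GiB.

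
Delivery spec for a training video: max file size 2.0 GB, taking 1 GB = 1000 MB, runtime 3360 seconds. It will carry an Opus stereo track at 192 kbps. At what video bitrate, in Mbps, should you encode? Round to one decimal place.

Budget: 2.0 GB = 16000.0 Mb.
Total bitrate budget: 16000.0 Mb / 3360 s = 4.762 Mbps.
Audio: 192 kbps = 0.192 Mbps.
Video: 4.762 − 0.192 = 4.570 Mbps.

4.6 Mbps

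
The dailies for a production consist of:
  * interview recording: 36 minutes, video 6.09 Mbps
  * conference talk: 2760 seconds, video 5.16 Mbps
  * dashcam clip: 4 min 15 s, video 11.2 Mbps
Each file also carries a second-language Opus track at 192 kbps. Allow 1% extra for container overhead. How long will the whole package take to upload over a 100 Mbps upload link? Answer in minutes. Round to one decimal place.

5.3 minutes

Audio: 192 kbps = 0.192 Mbps.
interview recording: 6.282 Mbps × 2160 s × 1.01 = 13704.8 Mb
conference talk: 5.352 Mbps × 2760 s × 1.01 = 14919.2 Mb
dashcam clip: 11.392 Mbps × 255 s × 1.01 = 2934.0 Mb
Total: 31558.1 Mb = 3944.8 MB.
At 100 Mbps: 31558.1 / 100 = 316 s ≈ 5.26 minutes.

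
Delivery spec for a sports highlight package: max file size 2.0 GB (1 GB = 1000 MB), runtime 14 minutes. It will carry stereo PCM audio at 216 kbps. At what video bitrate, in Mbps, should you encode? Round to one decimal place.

Budget: 2.0 GB = 16000.0 Mb.
14 min = 840 s
Total bitrate budget: 16000.0 Mb / 840 s = 19.048 Mbps.
Audio: 216 kbps = 0.216 Mbps.
Video: 19.048 − 0.216 = 18.832 Mbps.

18.8 Mbps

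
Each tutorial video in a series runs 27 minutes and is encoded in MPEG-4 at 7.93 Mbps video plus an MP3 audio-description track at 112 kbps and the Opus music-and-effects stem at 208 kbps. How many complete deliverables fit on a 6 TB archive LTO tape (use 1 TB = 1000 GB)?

3591

27 min = 1620 s
Audio total: 112 + 208 = 320 kbps = 0.320 Mbps.
Total bitrate: 8.250 Mbps.
Per item: 8.250 Mbps × 1620 s = 13,365 Mb = 1,671 MB.
Capacity: 6 TB = 48,000,000 Mb; 3591.47 items → 3591 complete.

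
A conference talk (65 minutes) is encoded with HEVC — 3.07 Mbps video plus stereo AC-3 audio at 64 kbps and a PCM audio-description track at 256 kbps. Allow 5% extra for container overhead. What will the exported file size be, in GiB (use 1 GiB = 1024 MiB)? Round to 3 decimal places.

65 min = 3900 s
Audio total: 64 + 256 = 320 kbps = 0.320 Mbps.
Total bitrate: 3.07 + 0.320 = 3.390 Mbps.
Stream data: 3.390 Mbps × 3900 s = 13221.0 Mb.
With 5% container overhead: ×1.05.
13,882 Mb = 1,735,256,250 bytes ÷ 1,073,741,824 = 1.616 GiB.

1.616 GiB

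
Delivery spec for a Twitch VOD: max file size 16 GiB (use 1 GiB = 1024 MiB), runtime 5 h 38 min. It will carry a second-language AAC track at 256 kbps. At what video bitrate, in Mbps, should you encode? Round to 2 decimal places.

6.52 Mbps

Budget: 16 GiB = 137439.0 Mb.
5 h 38 min = 338 min = 20280 s
Total bitrate budget: 137439.0 Mb / 20280 s = 6.777 Mbps.
Audio: 256 kbps = 0.256 Mbps.
Video: 6.777 − 0.256 = 6.521 Mbps.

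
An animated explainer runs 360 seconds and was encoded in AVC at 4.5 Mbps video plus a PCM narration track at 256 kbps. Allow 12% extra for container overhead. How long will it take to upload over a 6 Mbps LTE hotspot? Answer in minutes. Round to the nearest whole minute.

5 minutes

Audio: 256 kbps = 0.256 Mbps.
Total bitrate: 4.756 Mbps.
File: 4.756 Mbps × 360 s = 1712.2 Mb.
With 12% container overhead: ×1.12. → 1917.6 Mb.
At 6 Mbps: 1917.6 / 6 = 319.6 s ≈ 5.33 minutes.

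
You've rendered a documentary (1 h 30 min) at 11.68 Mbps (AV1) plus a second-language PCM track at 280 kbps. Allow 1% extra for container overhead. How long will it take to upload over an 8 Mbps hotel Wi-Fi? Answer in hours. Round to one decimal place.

2.3 hours

1 h 30 min = 90 min = 5400 s
Audio: 280 kbps = 0.280 Mbps.
Total bitrate: 11.960 Mbps.
File: 11.960 Mbps × 5400 s = 64584.0 Mb.
With 1% container overhead: ×1.01. → 65229.8 Mb.
At 8 Mbps: 65229.8 / 8 = 8153.7 s ≈ 2.26 hours.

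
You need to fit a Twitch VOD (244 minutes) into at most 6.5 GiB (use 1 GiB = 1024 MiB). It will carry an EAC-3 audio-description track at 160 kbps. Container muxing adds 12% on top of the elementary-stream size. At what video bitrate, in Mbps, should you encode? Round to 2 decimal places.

Budget: 6.5 GiB = 55834.6 Mb.
Stream payload after overhead: 55834.6 / 1.12 = 49852.3 Mb.
244 min = 14640 s
Total bitrate budget: 49852.3 Mb / 14640 s = 3.405 Mbps.
Audio: 160 kbps = 0.160 Mbps.
Video: 3.405 − 0.160 = 3.245 Mbps.

3.25 Mbps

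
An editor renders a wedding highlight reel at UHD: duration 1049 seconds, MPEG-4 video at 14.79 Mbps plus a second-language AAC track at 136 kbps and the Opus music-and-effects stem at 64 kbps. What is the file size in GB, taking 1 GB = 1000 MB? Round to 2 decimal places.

1.97 GB

Audio total: 136 + 64 = 200 kbps = 0.200 Mbps.
Total bitrate: 14.79 + 0.200 = 14.990 Mbps.
Stream data: 14.990 Mbps × 1049 s = 15724.5 Mb.
15,725 Mb ÷ 8 = 1,966 MB → 1.966 GB.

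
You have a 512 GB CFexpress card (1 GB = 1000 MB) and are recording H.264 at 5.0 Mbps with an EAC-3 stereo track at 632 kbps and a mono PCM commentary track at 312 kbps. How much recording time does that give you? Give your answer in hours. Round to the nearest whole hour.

Audio total: 632 + 312 = 944 kbps = 0.944 Mbps.
Total bitrate: 5.0 + 0.944 = 5.944 Mbps.
Capacity: 512 GB = 4,096,000 Mb.
Recording time: 4,096,000 / 5.944 = 689,098 s ≈ 191 hours.

191 hours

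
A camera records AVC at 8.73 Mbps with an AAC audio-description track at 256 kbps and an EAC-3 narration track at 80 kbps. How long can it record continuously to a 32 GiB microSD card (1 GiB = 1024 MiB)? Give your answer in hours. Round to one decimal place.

8.4 hours

Audio total: 256 + 80 = 336 kbps = 0.336 Mbps.
Total bitrate: 8.73 + 0.336 = 9.066 Mbps.
Capacity: 32 GiB = 274,878 Mb.
Recording time: 274,878 / 9.066 = 30,320 s ≈ 8.42 hours.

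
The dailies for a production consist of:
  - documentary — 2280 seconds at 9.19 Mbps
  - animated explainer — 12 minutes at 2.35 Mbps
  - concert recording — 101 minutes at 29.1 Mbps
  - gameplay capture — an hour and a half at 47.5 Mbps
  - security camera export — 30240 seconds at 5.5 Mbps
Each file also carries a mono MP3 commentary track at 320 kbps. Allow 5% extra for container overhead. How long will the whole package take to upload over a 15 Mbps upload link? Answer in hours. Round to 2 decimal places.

Audio: 320 kbps = 0.320 Mbps.
documentary: 9.510 Mbps × 2280 s × 1.05 = 22766.9 Mb
animated explainer: 2.670 Mbps × 720 s × 1.05 = 2018.5 Mb
concert recording: 29.420 Mbps × 6060 s × 1.05 = 187199.5 Mb
gameplay capture: 47.820 Mbps × 5400 s × 1.05 = 271139.4 Mb
security camera export: 5.820 Mbps × 30240 s × 1.05 = 184796.6 Mb
Total: 667921.0 Mb = 83490.1 MB.
At 15 Mbps: 667921.0 / 15 = 44528 s ≈ 12.4 hours.

12.37 hours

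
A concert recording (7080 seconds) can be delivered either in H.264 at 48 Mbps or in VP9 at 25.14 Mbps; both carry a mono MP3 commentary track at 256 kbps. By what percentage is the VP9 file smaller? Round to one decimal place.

Audio: 256 kbps = 0.256 Mbps.
H.264: 48.256 Mbps × 7080 s = 341652.5 Mb = 39.774 GiB.
VP9: 25.396 Mbps × 7080 s = 179803.7 Mb = 20.932 GiB.
Reduction: (1 − 20.932/39.774) × 100 = 47.37%.

47.4%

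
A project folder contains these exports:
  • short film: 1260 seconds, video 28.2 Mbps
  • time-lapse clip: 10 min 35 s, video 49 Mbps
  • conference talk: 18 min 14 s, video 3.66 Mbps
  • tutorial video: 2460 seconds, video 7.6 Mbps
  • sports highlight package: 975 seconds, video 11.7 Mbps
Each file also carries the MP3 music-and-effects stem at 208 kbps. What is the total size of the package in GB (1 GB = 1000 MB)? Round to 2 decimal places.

12.76 GB

Audio: 208 kbps = 0.208 Mbps.
short film: 28.408 Mbps × 1260 s = 35794.1 Mb
time-lapse clip: 49.208 Mbps × 635 s = 31247.1 Mb
conference talk: 3.868 Mbps × 1094 s = 4231.6 Mb
tutorial video: 7.808 Mbps × 2460 s = 19207.7 Mb
sports highlight package: 11.908 Mbps × 975 s = 11610.3 Mb
Total: 102090.7 Mb = 12761.3 MB.
= 12.76 GB.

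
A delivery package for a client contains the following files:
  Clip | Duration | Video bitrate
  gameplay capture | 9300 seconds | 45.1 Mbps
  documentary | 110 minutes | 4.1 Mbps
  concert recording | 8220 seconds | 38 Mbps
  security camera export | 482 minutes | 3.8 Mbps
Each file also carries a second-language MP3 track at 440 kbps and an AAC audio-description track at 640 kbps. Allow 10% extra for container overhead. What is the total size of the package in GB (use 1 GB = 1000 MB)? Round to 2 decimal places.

127.33 GB

Audio total: 440 + 640 = 1080 kbps = 1.080 Mbps.
gameplay capture: 46.180 Mbps × 9300 s × 1.10 = 472421.4 Mb
documentary: 5.180 Mbps × 6600 s × 1.10 = 37606.8 Mb
concert recording: 39.080 Mbps × 8220 s × 1.10 = 353361.4 Mb
security camera export: 4.880 Mbps × 28920 s × 1.10 = 155242.6 Mb
Total: 1018632.1 Mb = 127329.0 MB.
= 127.3 GB.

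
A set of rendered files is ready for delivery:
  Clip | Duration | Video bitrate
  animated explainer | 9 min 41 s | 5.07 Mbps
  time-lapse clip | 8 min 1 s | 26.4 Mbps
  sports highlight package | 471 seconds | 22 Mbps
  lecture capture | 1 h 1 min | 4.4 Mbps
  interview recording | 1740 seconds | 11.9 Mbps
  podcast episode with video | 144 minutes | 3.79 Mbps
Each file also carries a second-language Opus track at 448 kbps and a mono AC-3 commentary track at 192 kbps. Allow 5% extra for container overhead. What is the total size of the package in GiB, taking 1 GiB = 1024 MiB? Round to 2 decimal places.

12.90 GiB

Audio total: 448 + 192 = 640 kbps = 0.640 Mbps.
animated explainer: 5.710 Mbps × 581 s × 1.05 = 3483.4 Mb
time-lapse clip: 27.040 Mbps × 481 s × 1.05 = 13656.6 Mb
sports highlight package: 22.640 Mbps × 471 s × 1.05 = 11196.6 Mb
lecture capture: 5.040 Mbps × 3660 s × 1.05 = 19368.7 Mb
interview recording: 12.540 Mbps × 1740 s × 1.05 = 22910.6 Mb
podcast episode with video: 4.430 Mbps × 8640 s × 1.05 = 40189.0 Mb
Total: 110804.8 Mb = 13850.6 MB.
= 12.90 GiB.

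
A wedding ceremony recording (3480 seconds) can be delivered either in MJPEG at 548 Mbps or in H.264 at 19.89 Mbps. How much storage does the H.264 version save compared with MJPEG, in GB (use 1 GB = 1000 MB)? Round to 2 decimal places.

229.73 GB

MJPEG: 548.000 Mbps × 3480 s = 1907040.0 Mb = 238.380 GB.
H.264: 19.890 Mbps × 3480 s = 69217.2 Mb = 8.652 GB.
Saving: 238.380 − 8.652 = 229.728 GB.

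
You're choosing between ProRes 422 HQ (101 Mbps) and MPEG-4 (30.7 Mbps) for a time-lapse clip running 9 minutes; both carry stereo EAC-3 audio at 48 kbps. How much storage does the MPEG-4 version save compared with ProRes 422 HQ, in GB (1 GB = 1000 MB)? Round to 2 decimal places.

9 min = 540 s
Audio: 48 kbps = 0.048 Mbps.
ProRes 422 HQ: 101.048 Mbps × 540 s = 54565.9 Mb = 6.821 GB.
MPEG-4: 30.748 Mbps × 540 s = 16603.9 Mb = 2.075 GB.
Saving: 6.821 − 2.075 = 4.745 GB.

4.75 GB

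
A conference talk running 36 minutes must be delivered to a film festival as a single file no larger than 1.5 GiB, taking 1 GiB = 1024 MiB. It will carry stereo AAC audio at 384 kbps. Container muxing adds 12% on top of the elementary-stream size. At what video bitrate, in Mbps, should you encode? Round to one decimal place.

4.9 Mbps

Budget: 1.5 GiB = 12884.9 Mb.
Stream payload after overhead: 12884.9 / 1.12 = 11504.4 Mb.
36 min = 2160 s
Total bitrate budget: 11504.4 Mb / 2160 s = 5.326 Mbps.
Audio: 384 kbps = 0.384 Mbps.
Video: 5.326 − 0.384 = 4.942 Mbps.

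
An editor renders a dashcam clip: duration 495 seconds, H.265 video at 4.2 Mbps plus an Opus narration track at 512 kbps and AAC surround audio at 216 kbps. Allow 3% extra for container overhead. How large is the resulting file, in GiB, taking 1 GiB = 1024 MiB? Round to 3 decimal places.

0.292 GiB

Audio total: 512 + 216 = 728 kbps = 0.728 Mbps.
Total bitrate: 4.2 + 0.728 = 4.928 Mbps.
Stream data: 4.928 Mbps × 495 s = 2439.4 Mb.
With 3% container overhead: ×1.03.
2,513 Mb = 314,067,600 bytes ÷ 1,073,741,824 = 0.2925 GiB.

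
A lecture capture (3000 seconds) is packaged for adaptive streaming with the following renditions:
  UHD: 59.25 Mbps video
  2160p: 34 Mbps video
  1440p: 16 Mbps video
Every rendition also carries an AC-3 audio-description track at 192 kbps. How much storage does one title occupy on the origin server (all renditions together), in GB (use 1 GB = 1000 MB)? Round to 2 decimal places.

41.18 GB

Audio: 192 kbps = 0.192 Mbps.
Sum of rendition bitrates: (59.25+0.192) + (34+0.192) + (16+0.192) = 109.826 Mbps.
× 3000 s = 329,478 Mb = 41,185 MB = 41.18 GB.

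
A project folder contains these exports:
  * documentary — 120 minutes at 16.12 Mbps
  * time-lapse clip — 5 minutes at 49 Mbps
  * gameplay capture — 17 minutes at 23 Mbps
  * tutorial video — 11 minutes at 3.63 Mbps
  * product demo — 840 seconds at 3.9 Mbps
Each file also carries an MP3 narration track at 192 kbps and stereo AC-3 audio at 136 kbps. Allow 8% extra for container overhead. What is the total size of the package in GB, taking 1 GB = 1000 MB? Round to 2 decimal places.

Audio total: 192 + 136 = 328 kbps = 0.328 Mbps.
documentary: 16.448 Mbps × 7200 s × 1.08 = 127899.6 Mb
time-lapse clip: 49.328 Mbps × 300 s × 1.08 = 15982.3 Mb
gameplay capture: 23.328 Mbps × 1020 s × 1.08 = 25698.1 Mb
tutorial video: 3.958 Mbps × 660 s × 1.08 = 2821.3 Mb
product demo: 4.228 Mbps × 840 s × 1.08 = 3835.6 Mb
Total: 176236.9 Mb = 22029.6 MB.
= 22.03 GB.

22.03 GB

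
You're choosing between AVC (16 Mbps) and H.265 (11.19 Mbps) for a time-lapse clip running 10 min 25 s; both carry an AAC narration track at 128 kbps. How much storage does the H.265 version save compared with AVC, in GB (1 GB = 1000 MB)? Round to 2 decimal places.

10 min 25 s = 625 s
Audio: 128 kbps = 0.128 Mbps.
AVC: 16.128 Mbps × 625 s = 10080.0 Mb = 1.260 GB.
H.265: 11.318 Mbps × 625 s = 7073.8 Mb = 0.884 GB.
Saving: 1.260 − 0.884 = 0.376 GB.

0.38 GB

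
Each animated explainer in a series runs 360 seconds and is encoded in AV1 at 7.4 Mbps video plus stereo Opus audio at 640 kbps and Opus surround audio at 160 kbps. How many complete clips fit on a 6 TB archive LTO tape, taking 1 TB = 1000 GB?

Audio total: 640 + 160 = 800 kbps = 0.800 Mbps.
Total bitrate: 8.200 Mbps.
Per item: 8.200 Mbps × 360 s = 2,952 Mb = 369.0 MB.
Capacity: 6 TB = 48,000,000 Mb; 16260.16 items → 16260 complete.

16260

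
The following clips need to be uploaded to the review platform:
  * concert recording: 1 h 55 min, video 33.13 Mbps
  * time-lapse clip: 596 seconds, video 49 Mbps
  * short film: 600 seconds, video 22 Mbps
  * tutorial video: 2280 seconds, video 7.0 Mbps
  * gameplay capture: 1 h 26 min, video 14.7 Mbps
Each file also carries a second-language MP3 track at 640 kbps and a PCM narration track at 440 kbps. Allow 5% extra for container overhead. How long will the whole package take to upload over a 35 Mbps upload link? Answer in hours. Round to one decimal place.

3.2 hours

Audio total: 640 + 440 = 1080 kbps = 1.080 Mbps.
concert recording: 34.210 Mbps × 6900 s × 1.05 = 247851.5 Mb
time-lapse clip: 50.080 Mbps × 596 s × 1.05 = 31340.1 Mb
short film: 23.080 Mbps × 600 s × 1.05 = 14540.4 Mb
tutorial video: 8.080 Mbps × 2280 s × 1.05 = 19343.5 Mb
gameplay capture: 15.780 Mbps × 5160 s × 1.05 = 85496.0 Mb
Total: 398571.5 Mb = 49821.4 MB.
At 35 Mbps: 398571.5 / 35 = 11388 s ≈ 3.16 hours.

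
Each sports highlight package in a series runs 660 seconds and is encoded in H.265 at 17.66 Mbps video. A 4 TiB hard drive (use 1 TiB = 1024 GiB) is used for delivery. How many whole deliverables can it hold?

3018

Per item: 17.660 Mbps × 660 s = 11,656 Mb = 1,457 MB.
Capacity: 4 TiB = 35,184,372 Mb; 3018.67 items → 3018 complete.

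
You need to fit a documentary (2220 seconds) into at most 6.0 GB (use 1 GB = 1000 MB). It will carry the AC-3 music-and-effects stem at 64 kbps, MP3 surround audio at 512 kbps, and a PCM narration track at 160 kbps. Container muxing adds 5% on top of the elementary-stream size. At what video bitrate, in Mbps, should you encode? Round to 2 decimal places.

19.86 Mbps

Budget: 6.0 GB = 48000.0 Mb.
Stream payload after overhead: 48000.0 / 1.05 = 45714.3 Mb.
Total bitrate budget: 45714.3 Mb / 2220 s = 20.592 Mbps.
Audio total: 64 + 512 + 160 = 736 kbps = 0.736 Mbps.
Video: 20.592 − 0.736 = 19.856 Mbps.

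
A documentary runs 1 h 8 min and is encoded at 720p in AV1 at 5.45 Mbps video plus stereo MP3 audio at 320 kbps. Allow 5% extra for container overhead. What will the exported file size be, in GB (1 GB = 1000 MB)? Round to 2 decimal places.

3.09 GB

1 h 8 min = 68 min = 4080 s
Audio: 320 kbps = 0.320 Mbps.
Total bitrate: 5.45 + 0.320 = 5.770 Mbps.
Stream data: 5.770 Mbps × 4080 s = 23541.6 Mb.
With 5% container overhead: ×1.05.
24,719 Mb ÷ 8 = 3,090 MB → 3.090 GB.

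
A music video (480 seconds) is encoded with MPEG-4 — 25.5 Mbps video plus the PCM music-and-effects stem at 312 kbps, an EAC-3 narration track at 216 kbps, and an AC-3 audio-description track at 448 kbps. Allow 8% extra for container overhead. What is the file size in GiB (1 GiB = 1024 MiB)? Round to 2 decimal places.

Audio total: 312 + 216 + 448 = 976 kbps = 0.976 Mbps.
Total bitrate: 25.5 + 0.976 = 26.476 Mbps.
Stream data: 26.476 Mbps × 480 s = 12708.5 Mb.
With 8% container overhead: ×1.08.
13,725 Mb = 1,715,644,800 bytes ÷ 1,073,741,824 = 1.598 GiB.

1.60 GiB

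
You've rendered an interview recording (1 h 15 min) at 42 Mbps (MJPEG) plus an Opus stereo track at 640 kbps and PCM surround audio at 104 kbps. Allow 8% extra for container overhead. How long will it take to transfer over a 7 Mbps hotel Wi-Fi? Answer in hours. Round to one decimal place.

8.2 hours

1 h 15 min = 75 min = 4500 s
Audio total: 640 + 104 = 744 kbps = 0.744 Mbps.
Total bitrate: 42.744 Mbps.
File: 42.744 Mbps × 4500 s = 192348.0 Mb.
With 8% container overhead: ×1.08. → 207735.8 Mb.
At 7 Mbps: 207735.8 / 7 = 29676.5 s ≈ 8.24 hours.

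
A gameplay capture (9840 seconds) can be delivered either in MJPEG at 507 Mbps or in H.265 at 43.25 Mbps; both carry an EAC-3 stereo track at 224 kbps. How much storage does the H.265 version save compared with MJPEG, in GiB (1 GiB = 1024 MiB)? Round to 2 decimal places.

531.24 GiB

Audio: 224 kbps = 0.224 Mbps.
MJPEG: 507.224 Mbps × 9840 s = 4991084.2 Mb = 581.039 GiB.
H.265: 43.474 Mbps × 9840 s = 427784.2 Mb = 49.801 GiB.
Saving: 581.039 − 49.801 = 531.238 GiB.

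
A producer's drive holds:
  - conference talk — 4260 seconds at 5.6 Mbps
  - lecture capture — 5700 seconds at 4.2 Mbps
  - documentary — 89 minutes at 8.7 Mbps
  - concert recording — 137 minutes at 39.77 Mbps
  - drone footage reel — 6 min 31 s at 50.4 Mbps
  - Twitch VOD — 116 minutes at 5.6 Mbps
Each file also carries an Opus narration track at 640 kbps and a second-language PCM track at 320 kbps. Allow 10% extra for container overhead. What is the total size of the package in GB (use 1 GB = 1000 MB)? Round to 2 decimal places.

Audio total: 640 + 320 = 960 kbps = 0.960 Mbps.
conference talk: 6.560 Mbps × 4260 s × 1.10 = 30740.2 Mb
lecture capture: 5.160 Mbps × 5700 s × 1.10 = 32353.2 Mb
documentary: 9.660 Mbps × 5340 s × 1.10 = 56742.8 Mb
concert recording: 40.730 Mbps × 8220 s × 1.10 = 368280.7 Mb
drone footage reel: 51.360 Mbps × 391 s × 1.10 = 22089.9 Mb
Twitch VOD: 6.560 Mbps × 6960 s × 1.10 = 50223.4 Mb
Total: 560430.2 Mb = 70053.8 MB.
= 70.05 GB.

70.05 GB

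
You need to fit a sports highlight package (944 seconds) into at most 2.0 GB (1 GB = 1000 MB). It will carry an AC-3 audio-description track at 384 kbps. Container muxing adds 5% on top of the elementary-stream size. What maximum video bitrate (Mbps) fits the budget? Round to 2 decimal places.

15.76 Mbps

Budget: 2.0 GB = 16000.0 Mb.
Stream payload after overhead: 16000.0 / 1.05 = 15238.1 Mb.
Total bitrate budget: 15238.1 Mb / 944 s = 16.142 Mbps.
Audio: 384 kbps = 0.384 Mbps.
Video: 16.142 − 0.384 = 15.758 Mbps.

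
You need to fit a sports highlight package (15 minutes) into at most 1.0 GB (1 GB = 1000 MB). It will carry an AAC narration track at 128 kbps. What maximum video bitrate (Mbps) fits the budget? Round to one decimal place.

8.8 Mbps

Budget: 1.0 GB = 8000.0 Mb.
15 min = 900 s
Total bitrate budget: 8000.0 Mb / 900 s = 8.889 Mbps.
Audio: 128 kbps = 0.128 Mbps.
Video: 8.889 − 0.128 = 8.761 Mbps.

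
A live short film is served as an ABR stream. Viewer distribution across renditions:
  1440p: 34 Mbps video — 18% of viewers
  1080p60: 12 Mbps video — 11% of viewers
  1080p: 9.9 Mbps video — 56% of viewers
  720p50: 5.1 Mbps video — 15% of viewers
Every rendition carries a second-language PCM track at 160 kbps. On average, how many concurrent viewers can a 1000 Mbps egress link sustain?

71

Audio: 160 kbps = 0.160 Mbps.
Average per-viewer bitrate: 0.18×34.160 + 0.11×12.160 + 0.56×10.060 + 0.15×5.260 = 13.909 Mbps.
1000 Mbps = 1,000 Mbps; 1,000 / 13.909 = 71.90 → 71.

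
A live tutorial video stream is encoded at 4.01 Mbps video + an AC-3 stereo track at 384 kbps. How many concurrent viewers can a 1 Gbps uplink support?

Audio: 384 kbps = 0.384 Mbps.
Per-viewer media rate: 4.394 Mbps.
1 Gbps = 1,000 Mbps; 1,000 / 4.394 = 227.58 → 227 viewers.

227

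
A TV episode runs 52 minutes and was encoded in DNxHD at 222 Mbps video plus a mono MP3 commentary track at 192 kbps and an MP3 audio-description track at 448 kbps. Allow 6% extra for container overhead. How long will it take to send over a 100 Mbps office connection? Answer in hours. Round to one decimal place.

2.0 hours

52 min = 3120 s
Audio total: 192 + 448 = 640 kbps = 0.640 Mbps.
Total bitrate: 222.640 Mbps.
File: 222.640 Mbps × 3120 s = 694636.8 Mb.
With 6% container overhead: ×1.06. → 736315.0 Mb.
At 100 Mbps: 736315.0 / 100 = 7363.2 s ≈ 2.05 hours.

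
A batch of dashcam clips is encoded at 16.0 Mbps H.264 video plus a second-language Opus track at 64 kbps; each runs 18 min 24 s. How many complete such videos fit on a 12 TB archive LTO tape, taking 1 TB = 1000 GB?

5413

18 min 24 s = 1104 s
Audio: 64 kbps = 0.064 Mbps.
Total bitrate: 16.064 Mbps.
Per item: 16.064 Mbps × 1104 s = 17,735 Mb = 2,217 MB.
Capacity: 12 TB = 96,000,000 Mb; 5413.13 items → 5413 complete.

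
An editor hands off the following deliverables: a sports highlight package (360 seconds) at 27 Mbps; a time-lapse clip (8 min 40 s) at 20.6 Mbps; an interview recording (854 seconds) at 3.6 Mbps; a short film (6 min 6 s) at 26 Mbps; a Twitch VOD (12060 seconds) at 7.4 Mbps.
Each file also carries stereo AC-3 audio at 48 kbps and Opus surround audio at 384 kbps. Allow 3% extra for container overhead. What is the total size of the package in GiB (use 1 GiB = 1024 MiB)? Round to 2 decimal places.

Audio total: 48 + 384 = 432 kbps = 0.432 Mbps.
sports highlight package: 27.432 Mbps × 360 s × 1.03 = 10171.8 Mb
time-lapse clip: 21.032 Mbps × 520 s × 1.03 = 11264.7 Mb
interview recording: 4.032 Mbps × 854 s × 1.03 = 3546.6 Mb
short film: 26.432 Mbps × 366 s × 1.03 = 9964.3 Mb
Twitch VOD: 7.832 Mbps × 12060 s × 1.03 = 97287.5 Mb
Total: 132235.0 Mb = 16529.4 MB.
= 15.39 GiB.

15.39 GiB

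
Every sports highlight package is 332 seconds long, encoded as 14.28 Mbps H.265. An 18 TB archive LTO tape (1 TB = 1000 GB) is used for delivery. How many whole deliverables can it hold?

30373

Per item: 14.280 Mbps × 332 s = 4,741 Mb = 592.6 MB.
Capacity: 18 TB = 144,000,000 Mb; 30373.60 items → 30373 complete.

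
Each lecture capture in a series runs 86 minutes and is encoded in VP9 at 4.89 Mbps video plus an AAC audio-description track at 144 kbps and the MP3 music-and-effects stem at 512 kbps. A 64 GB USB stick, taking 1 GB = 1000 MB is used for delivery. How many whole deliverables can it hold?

17

86 min = 5160 s
Audio total: 144 + 512 = 656 kbps = 0.656 Mbps.
Total bitrate: 5.546 Mbps.
Per item: 5.546 Mbps × 5160 s = 28,617 Mb = 3,577 MB.
Capacity: 64 GB = 512,000 Mb; 17.89 items → 17 complete.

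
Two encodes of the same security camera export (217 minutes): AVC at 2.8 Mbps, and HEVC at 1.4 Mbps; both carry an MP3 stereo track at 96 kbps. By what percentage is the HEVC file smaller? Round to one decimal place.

48.3%

217 min = 13020 s
Audio: 96 kbps = 0.096 Mbps.
AVC: 2.896 Mbps × 13020 s = 37705.9 Mb = 4.390 GiB.
HEVC: 1.496 Mbps × 13020 s = 19477.9 Mb = 2.268 GiB.
Reduction: (1 − 2.268/4.390) × 100 = 48.34%.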